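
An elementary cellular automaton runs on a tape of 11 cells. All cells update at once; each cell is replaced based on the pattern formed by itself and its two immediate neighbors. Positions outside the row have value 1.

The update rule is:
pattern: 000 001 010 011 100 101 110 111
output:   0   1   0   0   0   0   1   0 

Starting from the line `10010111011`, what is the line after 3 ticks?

10100001000
10000010001
10000100010

10000100010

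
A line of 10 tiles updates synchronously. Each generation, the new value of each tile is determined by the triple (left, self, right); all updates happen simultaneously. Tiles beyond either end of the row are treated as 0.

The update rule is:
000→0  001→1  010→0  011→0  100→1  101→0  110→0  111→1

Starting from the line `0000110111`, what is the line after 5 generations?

0001000010
0010100101
0100011000
1010100100
0000011010

0000011010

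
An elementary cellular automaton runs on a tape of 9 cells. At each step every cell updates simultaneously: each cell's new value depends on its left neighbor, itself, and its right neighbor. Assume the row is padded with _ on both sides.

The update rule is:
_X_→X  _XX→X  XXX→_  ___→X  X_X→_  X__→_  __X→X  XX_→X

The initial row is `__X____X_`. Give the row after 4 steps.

step 1: XXX_XXXX_
step 2: X_X_X__X_
step 3: X_X_X_XX_
step 4: X_X_X_XX_

X_X_X_XX_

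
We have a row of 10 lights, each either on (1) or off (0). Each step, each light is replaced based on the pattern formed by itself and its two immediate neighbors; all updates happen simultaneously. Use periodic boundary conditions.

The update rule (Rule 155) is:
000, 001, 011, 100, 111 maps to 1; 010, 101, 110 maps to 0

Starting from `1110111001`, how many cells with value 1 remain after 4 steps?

7

1100110111
1011100111
0011011111
1110011110
count of 1: 7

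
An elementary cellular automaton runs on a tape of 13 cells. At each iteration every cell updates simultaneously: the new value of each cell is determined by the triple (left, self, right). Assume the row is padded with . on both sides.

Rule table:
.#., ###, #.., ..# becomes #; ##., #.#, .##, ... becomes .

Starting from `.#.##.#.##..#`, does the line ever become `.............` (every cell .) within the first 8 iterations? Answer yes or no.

no

iteration 1: ##....#...###
iteration 2: ..#..###.#.#.
iteration 3: .####.#..#.##
iteration 4: #.##..####...
iteration 5: #...##.##.#..
iteration 6: ##.#......##.
iteration 7: ...##....#..#
iteration 8: ..#..#..#####
iteration 8 is ..#..#..#####, still not uniform .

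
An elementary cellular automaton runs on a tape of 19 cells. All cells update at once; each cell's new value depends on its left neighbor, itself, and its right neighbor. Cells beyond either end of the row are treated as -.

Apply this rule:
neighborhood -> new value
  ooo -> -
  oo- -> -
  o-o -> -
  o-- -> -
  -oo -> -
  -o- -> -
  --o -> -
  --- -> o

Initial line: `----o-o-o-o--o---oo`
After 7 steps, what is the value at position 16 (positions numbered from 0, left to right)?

-

ooo------------o---
----oooooooooo---oo
ooo------------o---  (repeats step 1; period 2)
step 7: ooo------------o---
position 16 holds -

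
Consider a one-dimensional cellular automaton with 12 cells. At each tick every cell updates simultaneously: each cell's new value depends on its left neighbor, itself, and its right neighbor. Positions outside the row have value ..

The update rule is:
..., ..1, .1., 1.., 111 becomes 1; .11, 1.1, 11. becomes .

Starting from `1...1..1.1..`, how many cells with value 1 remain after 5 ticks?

11111111.111
.111111...1.
1.1111.11111
1..11...111.
111..111.1.1
count of 1: 8

8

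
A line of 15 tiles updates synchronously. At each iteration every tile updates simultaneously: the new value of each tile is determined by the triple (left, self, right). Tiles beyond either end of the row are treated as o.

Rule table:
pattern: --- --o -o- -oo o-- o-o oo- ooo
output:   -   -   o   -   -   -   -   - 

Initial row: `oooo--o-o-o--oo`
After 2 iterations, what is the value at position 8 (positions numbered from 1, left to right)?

------o-o-o----
------o-o-o----
position 8 holds -

-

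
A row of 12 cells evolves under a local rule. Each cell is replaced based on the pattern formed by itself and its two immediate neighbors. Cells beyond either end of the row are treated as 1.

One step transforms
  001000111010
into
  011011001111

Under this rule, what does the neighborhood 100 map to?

At position 0 the neighborhood is 100; the next row has 0 there.

0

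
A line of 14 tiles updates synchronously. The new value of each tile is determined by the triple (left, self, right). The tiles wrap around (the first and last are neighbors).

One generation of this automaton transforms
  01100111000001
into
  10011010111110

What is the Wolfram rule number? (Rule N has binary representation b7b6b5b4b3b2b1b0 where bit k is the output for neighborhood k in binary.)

position 6: 111 → 1  (bit 7 = 1)
position 2: 110 → 0  (bit 6 = 0)
position 0: 101 → 1  (bit 5 = 1)
position 3: 100 → 1  (bit 4 = 1)
position 1: 011 → 0  (bit 3 = 0)
position 13: 010 → 0  (bit 2 = 0)
position 4: 001 → 1  (bit 1 = 1)
position 9: 000 → 1  (bit 0 = 1)
bits b7..b0 = 10110011 = 179

179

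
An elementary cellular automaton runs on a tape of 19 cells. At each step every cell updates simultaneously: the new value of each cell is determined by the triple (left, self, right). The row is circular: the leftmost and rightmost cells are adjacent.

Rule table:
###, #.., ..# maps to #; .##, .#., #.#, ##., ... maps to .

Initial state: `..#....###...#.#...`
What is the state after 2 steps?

#...##.......#.#.#.

.#.#..#.#.#.#...#..
#...##.......#.#.#.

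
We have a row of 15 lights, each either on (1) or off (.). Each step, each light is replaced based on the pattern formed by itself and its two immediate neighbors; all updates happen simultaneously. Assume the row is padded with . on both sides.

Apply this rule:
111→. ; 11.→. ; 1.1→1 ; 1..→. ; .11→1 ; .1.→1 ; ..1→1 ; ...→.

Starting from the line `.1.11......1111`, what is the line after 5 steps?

1111......11...
1........11....
1.......11.....
1......11......
1.....11.......

1.....11.......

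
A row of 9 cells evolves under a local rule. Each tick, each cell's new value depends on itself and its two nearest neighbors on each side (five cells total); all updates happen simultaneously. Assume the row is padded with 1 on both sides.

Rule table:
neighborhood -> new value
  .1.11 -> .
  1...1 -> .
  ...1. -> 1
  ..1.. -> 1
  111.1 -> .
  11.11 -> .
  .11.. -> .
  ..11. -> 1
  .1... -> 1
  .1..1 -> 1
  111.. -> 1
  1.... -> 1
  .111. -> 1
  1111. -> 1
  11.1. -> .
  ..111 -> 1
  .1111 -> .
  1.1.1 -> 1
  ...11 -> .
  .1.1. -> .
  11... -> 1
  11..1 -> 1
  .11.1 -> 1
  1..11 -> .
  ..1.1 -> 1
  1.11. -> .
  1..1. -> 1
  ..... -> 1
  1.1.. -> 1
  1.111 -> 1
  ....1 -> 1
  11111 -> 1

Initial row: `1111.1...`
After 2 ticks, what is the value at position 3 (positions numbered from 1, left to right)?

1

111..11..
1111.1.1.
position 3 holds 1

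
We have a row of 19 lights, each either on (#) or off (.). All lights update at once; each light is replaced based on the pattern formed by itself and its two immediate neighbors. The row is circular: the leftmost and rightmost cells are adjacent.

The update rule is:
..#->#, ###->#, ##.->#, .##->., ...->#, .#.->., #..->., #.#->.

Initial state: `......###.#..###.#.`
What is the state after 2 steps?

.#####..#.##...#.##

######.##...#.##...
.#####..#.##...#.##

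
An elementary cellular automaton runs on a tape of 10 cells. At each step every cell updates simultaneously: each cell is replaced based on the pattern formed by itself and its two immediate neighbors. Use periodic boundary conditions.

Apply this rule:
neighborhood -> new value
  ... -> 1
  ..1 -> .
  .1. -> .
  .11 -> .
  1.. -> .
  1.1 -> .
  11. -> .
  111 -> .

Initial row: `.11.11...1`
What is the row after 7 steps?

.......1..
111111...1
.......1..  (repeats step 1; period 2)
step 7: .......1..

.......1..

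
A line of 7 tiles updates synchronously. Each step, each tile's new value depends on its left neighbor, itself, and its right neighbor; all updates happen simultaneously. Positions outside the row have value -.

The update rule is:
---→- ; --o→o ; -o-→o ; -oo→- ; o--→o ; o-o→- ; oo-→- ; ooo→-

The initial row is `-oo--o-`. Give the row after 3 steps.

o--oooo
ooo----
---o---

---o---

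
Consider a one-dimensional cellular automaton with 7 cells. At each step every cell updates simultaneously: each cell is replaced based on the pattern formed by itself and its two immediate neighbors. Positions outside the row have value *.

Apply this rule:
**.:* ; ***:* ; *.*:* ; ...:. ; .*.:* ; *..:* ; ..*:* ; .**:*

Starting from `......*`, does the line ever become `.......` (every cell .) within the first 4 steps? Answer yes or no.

*....**
**..***
*******
*******
step 4 is *******, still not uniform .

no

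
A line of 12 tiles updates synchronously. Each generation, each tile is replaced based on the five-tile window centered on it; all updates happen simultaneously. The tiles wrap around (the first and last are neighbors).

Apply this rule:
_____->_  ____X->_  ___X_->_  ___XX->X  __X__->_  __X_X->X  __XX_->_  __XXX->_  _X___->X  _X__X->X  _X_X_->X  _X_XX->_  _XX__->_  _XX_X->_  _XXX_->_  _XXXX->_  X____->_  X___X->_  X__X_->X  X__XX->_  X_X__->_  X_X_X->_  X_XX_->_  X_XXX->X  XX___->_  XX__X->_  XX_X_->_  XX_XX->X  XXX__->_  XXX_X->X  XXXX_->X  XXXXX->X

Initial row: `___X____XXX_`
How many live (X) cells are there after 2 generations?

generation 1: ____X__X____
generation 2: _____XX_X___
count of X: 3

3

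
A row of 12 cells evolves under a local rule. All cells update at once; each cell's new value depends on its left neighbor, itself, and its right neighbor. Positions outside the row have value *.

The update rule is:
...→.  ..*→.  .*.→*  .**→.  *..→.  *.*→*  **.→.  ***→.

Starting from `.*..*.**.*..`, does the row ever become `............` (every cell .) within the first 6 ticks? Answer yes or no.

yes

**..**..**..
............
all cells are . at tick 2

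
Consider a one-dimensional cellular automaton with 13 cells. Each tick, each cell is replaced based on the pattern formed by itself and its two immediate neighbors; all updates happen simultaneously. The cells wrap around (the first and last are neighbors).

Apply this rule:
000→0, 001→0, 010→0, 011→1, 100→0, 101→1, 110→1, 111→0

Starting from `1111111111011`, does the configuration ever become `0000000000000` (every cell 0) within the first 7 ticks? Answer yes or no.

yes

0000000001110
0000000001010
0000000000100
0000000000000
all cells are 0 at tick 4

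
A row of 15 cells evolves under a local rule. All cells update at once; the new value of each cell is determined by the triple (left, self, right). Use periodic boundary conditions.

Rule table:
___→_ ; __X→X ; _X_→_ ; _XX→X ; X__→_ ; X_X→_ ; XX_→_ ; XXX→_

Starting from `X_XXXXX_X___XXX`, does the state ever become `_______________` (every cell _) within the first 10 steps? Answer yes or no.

no

__X________XX__
_X________XX___
X________XX____
________XX____X
_______XX____X_
______XX____X__
_____XX____X___
____XX____X____
___XX____X_____
__XX____X______
step 10 is __XX____X______, still not uniform _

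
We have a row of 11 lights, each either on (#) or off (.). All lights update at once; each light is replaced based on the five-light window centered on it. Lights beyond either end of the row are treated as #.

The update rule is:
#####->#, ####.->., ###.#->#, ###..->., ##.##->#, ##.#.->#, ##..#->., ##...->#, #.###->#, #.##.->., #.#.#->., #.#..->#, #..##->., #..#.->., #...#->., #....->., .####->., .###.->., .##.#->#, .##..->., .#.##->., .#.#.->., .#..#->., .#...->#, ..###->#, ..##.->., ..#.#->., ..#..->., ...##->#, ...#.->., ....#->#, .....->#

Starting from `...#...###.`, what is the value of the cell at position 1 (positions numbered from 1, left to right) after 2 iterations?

iteration 1: #...#.##.##
iteration 2: .#.....###.
position 1 holds .

.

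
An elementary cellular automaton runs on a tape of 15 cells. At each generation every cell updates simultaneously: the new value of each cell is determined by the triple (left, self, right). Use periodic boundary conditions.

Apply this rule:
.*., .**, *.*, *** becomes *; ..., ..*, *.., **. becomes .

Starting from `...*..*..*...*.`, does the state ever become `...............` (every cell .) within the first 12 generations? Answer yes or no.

no

...*..*..*...*.  (fixed point — unchanged through generation 12)
generation 12 is ...*..*..*...*., still not uniform .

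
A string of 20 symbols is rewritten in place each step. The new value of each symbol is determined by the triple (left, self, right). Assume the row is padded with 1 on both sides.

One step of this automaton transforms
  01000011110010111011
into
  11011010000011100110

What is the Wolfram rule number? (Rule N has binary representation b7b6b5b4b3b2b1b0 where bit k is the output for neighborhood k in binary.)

position 7: 111 → 0  (bit 7 = 0)
position 9: 110 → 0  (bit 6 = 0)
position 0: 101 → 1  (bit 5 = 1)
position 2: 100 → 0  (bit 4 = 0)
position 6: 011 → 1  (bit 3 = 1)
position 1: 010 → 1  (bit 2 = 1)
position 5: 001 → 0  (bit 1 = 0)
position 3: 000 → 1  (bit 0 = 1)
bits b7..b0 = 00101101 = 45

45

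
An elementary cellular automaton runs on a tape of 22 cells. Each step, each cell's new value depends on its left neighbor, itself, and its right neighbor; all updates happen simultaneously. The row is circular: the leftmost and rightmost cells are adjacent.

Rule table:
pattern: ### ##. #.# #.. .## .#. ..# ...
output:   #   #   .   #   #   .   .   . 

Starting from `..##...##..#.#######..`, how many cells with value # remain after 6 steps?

..###..###...########.
..####.####..#########
#.####.#####.#########
#.####.#####.#########  (fixed point — unchanged through step 6)
count of #: 19

19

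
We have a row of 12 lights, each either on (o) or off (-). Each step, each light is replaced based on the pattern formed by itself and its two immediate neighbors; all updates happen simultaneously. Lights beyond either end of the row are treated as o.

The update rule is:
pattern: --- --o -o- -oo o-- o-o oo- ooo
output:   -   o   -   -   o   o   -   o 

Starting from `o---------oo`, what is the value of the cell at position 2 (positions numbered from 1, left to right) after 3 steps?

o

step 1: -o-------o-o
step 2: o-o-----o-o-
step 3: -o-o---o-o-o
position 2 holds o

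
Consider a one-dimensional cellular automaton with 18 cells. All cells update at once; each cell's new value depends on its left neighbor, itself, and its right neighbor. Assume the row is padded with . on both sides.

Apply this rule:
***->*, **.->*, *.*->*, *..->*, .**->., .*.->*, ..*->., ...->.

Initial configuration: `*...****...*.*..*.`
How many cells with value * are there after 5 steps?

**...****..****.**
.**...****..****.*
..**...****..*****
...**...****..****
....**...****..***
count of *: 9

9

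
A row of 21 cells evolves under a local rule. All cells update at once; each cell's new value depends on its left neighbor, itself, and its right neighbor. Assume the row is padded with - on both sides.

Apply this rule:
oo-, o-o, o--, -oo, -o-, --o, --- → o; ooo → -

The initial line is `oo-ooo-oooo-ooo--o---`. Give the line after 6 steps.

oooo-ooo--ooo-ooooooo
o--ooo-oooo-ooo-----o
oooo-ooo--ooo-ooooooo  (repeats step 1; period 2)
step 6: o--ooo-oooo-ooo-----o

o--ooo-oooo-ooo-----o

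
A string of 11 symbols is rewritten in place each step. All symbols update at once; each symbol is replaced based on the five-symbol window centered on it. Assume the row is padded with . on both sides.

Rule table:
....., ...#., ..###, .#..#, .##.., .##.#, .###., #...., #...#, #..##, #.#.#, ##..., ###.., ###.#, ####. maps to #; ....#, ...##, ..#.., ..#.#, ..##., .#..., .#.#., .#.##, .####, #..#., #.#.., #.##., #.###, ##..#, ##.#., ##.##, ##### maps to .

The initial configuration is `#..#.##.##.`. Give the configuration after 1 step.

.#....#..##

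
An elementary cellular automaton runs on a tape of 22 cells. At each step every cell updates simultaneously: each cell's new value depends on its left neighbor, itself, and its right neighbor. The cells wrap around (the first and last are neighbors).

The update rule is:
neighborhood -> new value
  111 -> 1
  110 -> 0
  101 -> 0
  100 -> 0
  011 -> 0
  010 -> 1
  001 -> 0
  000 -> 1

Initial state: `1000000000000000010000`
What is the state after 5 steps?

1011111111111111010110
1001111111111110010000
1000111111111100010110
1010011111111001010000
1010001111110001010110

1010001111110001010110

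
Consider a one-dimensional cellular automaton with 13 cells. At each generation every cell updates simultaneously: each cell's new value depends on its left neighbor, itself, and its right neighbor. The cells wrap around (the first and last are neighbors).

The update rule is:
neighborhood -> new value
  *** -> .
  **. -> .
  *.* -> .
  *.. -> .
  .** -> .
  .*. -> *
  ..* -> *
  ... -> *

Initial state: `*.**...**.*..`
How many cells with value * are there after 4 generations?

*....**...*.*
..***...***..
**....**....*
...***...***.
count of *: 6

6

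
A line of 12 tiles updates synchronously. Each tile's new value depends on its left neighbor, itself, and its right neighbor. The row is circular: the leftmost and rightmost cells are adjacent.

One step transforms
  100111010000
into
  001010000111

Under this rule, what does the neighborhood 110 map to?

0

At position 5 the neighborhood is 110; the next row has 0 there.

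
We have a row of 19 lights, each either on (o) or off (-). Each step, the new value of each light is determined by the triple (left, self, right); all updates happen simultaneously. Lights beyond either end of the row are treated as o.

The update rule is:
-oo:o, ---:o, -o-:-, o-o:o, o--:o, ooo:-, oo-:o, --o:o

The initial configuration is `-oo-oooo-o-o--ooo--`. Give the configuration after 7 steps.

ooooo----oooooo-ooo

ooooo--oo-o-ooo-ooo
----oooooo-oo-ooo--
ooooo----oooooo-ooo
----oooooo----ooo--
ooooo----oooooo-ooo  (repeats step 3; period 2)
step 7: ooooo----oooooo-ooo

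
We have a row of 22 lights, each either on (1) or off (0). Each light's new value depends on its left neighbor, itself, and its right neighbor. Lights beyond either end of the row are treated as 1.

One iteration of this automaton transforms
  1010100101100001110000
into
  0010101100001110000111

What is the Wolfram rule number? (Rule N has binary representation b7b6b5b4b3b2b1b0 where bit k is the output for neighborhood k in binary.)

position 16: 111 → 0  (bit 7 = 0)
position 0: 110 → 0  (bit 6 = 0)
position 1: 101 → 0  (bit 5 = 0)
position 5: 100 → 0  (bit 4 = 0)
position 9: 011 → 0  (bit 3 = 0)
position 2: 010 → 1  (bit 2 = 1)
position 6: 001 → 1  (bit 1 = 1)
position 12: 000 → 1  (bit 0 = 1)
bits b7..b0 = 00000111 = 7

7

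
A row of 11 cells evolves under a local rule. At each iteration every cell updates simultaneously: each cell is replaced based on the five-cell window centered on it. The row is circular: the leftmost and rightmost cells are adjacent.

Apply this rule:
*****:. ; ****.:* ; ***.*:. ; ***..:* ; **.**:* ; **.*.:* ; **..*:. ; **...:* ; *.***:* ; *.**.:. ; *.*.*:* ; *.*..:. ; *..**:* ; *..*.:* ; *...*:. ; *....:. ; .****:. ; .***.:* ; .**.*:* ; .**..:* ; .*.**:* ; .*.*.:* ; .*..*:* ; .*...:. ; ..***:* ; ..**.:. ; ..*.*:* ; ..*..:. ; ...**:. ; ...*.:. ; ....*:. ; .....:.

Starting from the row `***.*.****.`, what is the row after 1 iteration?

**.****.*.*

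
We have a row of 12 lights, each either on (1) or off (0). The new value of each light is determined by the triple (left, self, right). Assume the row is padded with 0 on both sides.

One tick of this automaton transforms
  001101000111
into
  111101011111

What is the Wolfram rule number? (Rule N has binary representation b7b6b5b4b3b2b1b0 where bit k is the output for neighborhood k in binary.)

207

position 10: 111 → 1  (bit 7 = 1)
position 3: 110 → 1  (bit 6 = 1)
position 4: 101 → 0  (bit 5 = 0)
position 6: 100 → 0  (bit 4 = 0)
position 2: 011 → 1  (bit 3 = 1)
position 5: 010 → 1  (bit 2 = 1)
position 1: 001 → 1  (bit 1 = 1)
position 0: 000 → 1  (bit 0 = 1)
bits b7..b0 = 11001111 = 207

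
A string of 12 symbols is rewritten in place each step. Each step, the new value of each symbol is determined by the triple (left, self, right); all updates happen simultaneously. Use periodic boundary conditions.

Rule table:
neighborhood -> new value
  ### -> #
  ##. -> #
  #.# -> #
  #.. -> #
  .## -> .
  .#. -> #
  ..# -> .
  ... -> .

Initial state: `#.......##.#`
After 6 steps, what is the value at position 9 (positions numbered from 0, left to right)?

.

step 1: ##.......##.
step 2: .##.......##
step 3: #.##.......#
step 4: ##.##.......
step 5: .##.##......
step 6: ..##.##.....
position 9 holds .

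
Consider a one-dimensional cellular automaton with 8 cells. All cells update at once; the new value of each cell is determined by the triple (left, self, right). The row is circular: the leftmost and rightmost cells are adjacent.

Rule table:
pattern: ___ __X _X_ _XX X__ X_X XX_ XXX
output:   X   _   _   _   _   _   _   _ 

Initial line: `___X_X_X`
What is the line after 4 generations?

_X______
___XXXXX
_X______  (repeats generation 1; period 2)
generation 4: ___XXXXX

___XXXXX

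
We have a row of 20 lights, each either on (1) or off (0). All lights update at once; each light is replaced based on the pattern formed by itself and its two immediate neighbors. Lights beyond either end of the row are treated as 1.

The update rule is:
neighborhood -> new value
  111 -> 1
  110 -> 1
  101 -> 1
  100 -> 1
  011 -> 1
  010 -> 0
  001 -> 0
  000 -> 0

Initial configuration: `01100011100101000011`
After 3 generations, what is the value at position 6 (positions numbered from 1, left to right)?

11110011110010100011
11111011111001010011
11111111111100101011
position 6 holds 1

1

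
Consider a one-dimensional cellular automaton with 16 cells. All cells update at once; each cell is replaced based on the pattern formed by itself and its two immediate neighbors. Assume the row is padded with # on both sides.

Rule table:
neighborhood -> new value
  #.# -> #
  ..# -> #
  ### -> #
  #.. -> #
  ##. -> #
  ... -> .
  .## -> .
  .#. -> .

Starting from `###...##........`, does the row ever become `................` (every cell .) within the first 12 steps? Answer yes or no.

no

####.#.##......#
#####.#.##....#.
######.#.##..#.#
#######.#.###.#.
########.#.###.#
#########.#.###.
##########.#.###
###########.#.##
############.#.#
#############.#.
##############.#
###############.
step 12 is ###############., still not uniform .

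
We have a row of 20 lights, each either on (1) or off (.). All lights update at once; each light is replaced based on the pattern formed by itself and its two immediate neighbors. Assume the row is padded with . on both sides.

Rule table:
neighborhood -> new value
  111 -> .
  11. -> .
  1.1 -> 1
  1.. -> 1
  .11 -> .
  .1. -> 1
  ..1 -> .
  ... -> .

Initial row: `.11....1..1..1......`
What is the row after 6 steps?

.......11....1..1..1

step 1: ...1...11.11.11.....
step 2: ...11....1..1..1....
step 3: .....1...11.11.11...
step 4: .....11....1..1..1..
step 5: .......1...11.11.11.
step 6: .......11....1..1..1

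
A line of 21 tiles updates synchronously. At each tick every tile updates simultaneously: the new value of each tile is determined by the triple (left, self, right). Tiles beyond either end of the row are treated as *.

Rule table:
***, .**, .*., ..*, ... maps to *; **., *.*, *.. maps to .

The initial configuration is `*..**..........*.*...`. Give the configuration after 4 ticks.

tick 1: ..**..**********.*.**
tick 2: .**..**********..*.**
tick 3: .*..**********..**.**
tick 4: .*.**********..**..**

.*.**********..**..**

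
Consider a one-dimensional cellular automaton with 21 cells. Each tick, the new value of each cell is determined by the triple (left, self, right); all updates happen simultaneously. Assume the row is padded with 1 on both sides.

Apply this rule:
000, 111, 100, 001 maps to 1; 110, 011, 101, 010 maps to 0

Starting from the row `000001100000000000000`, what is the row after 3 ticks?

111000000111111111111

111110011111111111111
111101101111111111111
111000000111111111111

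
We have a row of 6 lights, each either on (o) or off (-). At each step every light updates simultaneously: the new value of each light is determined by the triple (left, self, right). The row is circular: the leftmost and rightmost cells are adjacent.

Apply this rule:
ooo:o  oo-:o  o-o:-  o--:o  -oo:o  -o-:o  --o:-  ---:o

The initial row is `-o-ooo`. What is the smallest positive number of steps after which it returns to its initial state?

1

-o-ooo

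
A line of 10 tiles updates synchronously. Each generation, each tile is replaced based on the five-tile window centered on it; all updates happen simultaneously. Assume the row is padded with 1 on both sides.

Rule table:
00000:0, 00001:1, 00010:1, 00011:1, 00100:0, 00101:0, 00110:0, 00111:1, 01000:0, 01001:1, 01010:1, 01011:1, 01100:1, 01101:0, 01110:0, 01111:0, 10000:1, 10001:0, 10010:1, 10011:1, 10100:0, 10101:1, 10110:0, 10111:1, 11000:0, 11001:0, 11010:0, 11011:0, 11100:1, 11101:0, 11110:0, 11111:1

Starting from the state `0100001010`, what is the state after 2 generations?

generation 1: 0001110111
generation 2: 0011000101

0011000101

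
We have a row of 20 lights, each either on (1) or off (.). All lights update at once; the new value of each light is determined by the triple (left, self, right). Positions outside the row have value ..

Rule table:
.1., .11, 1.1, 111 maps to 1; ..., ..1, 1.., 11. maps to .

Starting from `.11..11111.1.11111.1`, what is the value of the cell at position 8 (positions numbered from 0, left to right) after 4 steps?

step 1: .1...1111.1111111.11
step 2: .1...111.1111111.11.
step 3: .1...11.1111111.11..
step 4: .1...1.1111111.11...
position 8 holds 1

1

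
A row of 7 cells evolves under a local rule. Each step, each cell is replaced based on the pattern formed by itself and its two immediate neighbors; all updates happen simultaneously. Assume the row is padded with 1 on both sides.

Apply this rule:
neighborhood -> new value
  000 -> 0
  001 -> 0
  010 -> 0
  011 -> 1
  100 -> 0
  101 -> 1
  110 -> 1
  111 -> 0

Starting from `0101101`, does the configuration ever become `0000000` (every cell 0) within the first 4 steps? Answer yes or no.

1011111
1110000
0010000
0000000
all cells are 0 at step 4

yes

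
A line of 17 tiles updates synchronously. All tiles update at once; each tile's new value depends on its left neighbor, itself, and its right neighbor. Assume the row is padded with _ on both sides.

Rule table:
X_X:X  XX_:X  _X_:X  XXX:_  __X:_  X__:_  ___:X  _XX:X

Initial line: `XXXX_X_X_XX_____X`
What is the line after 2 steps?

X__X______XXX_XXX

X__XXXXXXXX_XXX_X
X__X______XXX_XXX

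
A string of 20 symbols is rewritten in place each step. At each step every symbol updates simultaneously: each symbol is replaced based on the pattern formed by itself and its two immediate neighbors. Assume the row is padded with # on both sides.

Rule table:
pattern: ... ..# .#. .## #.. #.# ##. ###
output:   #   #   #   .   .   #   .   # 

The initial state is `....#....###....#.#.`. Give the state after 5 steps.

#.###.#..#######.###

.####.###.#..#######
#.##.#.#.##.#.######
.#..#####..###.#####
##.#.###..#.#.#.####
#.###.#..#######.###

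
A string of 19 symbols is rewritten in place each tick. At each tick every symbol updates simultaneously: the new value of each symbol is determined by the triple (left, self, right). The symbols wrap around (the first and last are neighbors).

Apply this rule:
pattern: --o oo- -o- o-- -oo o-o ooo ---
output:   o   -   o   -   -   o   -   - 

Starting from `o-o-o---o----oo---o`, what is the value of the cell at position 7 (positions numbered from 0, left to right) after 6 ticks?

o

-oooo--oo---o----o-
o-----o----oo---oo-
o----oo---o----o--o
----o----oo---oo-o-
---oo---o----o--oo-
--o----oo---oo-o---
position 7 holds o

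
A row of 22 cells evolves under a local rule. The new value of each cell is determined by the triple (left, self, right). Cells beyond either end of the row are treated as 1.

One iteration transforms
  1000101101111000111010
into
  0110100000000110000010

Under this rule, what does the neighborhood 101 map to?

At position 5 the neighborhood is 101; the next row has 0 there.

0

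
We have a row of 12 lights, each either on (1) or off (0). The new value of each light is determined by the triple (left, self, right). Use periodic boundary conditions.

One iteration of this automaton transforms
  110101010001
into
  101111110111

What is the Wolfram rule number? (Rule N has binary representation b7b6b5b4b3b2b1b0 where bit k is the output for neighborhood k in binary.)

175

position 0: 111 → 1  (bit 7 = 1)
position 1: 110 → 0  (bit 6 = 0)
position 2: 101 → 1  (bit 5 = 1)
position 8: 100 → 0  (bit 4 = 0)
position 11: 011 → 1  (bit 3 = 1)
position 3: 010 → 1  (bit 2 = 1)
position 10: 001 → 1  (bit 1 = 1)
position 9: 000 → 1  (bit 0 = 1)
bits b7..b0 = 10101111 = 175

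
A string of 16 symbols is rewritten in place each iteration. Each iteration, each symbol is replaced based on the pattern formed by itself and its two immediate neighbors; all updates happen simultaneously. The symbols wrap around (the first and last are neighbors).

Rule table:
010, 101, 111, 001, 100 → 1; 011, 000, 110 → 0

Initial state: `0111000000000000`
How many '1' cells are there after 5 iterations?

7

1010100000000000
1111110000000001
1111101000000010
0111011100000111
1010101010001010
count of 1: 7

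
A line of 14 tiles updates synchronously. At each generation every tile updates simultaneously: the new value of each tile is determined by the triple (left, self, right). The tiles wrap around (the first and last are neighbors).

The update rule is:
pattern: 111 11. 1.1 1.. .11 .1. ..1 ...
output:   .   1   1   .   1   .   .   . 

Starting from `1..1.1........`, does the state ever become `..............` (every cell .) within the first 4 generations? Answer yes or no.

yes

generation 1: ....1.........
generation 2: ..............
all cells are . at generation 2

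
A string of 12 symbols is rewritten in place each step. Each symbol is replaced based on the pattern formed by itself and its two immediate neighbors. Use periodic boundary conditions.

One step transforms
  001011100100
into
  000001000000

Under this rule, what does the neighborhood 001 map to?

0

At position 1 the neighborhood is 001; the next row has 0 there.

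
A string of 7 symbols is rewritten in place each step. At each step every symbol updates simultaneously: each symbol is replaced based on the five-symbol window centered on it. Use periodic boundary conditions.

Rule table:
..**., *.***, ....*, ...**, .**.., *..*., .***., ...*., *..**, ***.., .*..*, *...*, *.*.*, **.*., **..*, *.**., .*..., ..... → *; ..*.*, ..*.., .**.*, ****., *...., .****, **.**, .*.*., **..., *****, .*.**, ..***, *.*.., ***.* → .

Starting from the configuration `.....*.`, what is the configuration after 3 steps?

*.****.

.****.*
.*...**
*.****.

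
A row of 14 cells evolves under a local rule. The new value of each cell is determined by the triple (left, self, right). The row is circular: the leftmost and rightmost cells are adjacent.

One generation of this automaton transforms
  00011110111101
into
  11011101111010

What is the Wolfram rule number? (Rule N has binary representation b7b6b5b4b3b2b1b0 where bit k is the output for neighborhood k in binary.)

185

position 4: 111 → 1  (bit 7 = 1)
position 6: 110 → 0  (bit 6 = 0)
position 7: 101 → 1  (bit 5 = 1)
position 0: 100 → 1  (bit 4 = 1)
position 3: 011 → 1  (bit 3 = 1)
position 13: 010 → 0  (bit 2 = 0)
position 2: 001 → 0  (bit 1 = 0)
position 1: 000 → 1  (bit 0 = 1)
bits b7..b0 = 10111001 = 185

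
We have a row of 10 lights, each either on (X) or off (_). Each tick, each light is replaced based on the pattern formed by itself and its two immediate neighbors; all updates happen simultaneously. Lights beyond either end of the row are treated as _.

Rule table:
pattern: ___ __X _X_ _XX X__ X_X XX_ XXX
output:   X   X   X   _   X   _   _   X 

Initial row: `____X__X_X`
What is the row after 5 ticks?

XXXXXXXX_X
_XXXXXX__X
X_XXXX_XXX
X__XX___X_
XXX__XXXXX

XXX__XXXXX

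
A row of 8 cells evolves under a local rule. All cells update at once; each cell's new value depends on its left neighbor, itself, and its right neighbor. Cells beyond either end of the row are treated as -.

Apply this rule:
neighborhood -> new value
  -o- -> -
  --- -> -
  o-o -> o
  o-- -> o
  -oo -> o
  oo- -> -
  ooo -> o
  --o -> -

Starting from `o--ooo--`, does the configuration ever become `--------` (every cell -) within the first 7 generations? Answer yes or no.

no

-o-oo-o-
--oo-o-o
--o-o-o-
---o-o-o
----o-o-
-----o-o
------o-
generation 7 is ------o-, still not uniform -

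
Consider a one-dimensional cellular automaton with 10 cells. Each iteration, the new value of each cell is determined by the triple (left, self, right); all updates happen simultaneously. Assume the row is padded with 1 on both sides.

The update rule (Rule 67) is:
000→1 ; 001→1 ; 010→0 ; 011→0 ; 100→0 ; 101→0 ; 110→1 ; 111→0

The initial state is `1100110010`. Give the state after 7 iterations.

0111111000

0101010100
0000000001
0111111110
0000000010
0111111100
0000000101
0111111000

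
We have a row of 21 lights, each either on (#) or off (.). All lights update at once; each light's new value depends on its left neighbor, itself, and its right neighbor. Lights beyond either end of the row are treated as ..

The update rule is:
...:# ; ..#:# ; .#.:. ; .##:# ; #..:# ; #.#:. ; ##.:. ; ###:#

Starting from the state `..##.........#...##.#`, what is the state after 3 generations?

###.#########.####...
##..########..###.###
#.#########.####..##.

#.#########.####..##.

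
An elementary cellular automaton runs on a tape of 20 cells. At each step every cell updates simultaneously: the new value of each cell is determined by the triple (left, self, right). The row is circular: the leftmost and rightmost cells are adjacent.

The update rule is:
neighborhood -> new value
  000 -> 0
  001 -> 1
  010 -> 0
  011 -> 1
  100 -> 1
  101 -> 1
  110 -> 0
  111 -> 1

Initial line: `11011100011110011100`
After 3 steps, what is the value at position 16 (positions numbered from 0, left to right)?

10111010111101111011
01110101111011110111
11101011110111101110
position 16 holds 1

1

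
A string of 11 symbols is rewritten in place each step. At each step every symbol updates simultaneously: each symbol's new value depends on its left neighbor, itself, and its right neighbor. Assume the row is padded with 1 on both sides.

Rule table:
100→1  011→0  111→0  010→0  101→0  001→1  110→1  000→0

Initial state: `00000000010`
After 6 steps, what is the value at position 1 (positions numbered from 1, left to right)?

10000000100
11000001011
01100010000
00110101001
11010000110
01001001010
position 1 holds 0

0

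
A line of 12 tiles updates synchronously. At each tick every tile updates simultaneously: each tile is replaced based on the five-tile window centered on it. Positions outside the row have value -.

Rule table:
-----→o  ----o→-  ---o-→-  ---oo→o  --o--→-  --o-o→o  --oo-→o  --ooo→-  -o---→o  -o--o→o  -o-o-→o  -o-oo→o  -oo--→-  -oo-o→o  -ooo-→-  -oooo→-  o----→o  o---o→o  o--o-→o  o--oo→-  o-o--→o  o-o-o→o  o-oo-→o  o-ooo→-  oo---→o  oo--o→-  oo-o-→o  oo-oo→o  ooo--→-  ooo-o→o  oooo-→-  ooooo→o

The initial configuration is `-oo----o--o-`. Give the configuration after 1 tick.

oo-oo---oo-o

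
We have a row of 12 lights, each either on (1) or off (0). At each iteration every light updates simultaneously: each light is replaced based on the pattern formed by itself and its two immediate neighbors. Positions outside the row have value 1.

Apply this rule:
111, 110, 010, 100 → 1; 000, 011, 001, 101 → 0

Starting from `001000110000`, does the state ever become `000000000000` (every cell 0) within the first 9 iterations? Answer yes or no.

101100011000
100110001100
110011000110
111001100010
111100110010
111110011010
111111001010
111111101010
111111101010
iteration 9 is 111111101010, still not uniform 0

no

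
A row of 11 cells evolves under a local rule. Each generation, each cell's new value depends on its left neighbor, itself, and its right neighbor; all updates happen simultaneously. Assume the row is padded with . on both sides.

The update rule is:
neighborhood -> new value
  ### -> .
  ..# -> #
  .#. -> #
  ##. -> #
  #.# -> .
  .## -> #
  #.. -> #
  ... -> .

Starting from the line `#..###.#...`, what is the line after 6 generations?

#..#.#.#.##

####.#.##..
#..#.#.###.
####.#.#.##
#..#.#.#.##
####.#.#.##  (repeats generation 3; period 2)
generation 6: #..#.#.#.##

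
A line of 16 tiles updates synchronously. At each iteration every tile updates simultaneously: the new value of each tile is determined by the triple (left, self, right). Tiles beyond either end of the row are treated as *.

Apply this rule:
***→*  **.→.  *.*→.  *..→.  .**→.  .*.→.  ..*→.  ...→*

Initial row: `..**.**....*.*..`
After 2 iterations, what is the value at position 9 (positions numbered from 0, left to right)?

.

........**......
.******....****.
position 9 holds .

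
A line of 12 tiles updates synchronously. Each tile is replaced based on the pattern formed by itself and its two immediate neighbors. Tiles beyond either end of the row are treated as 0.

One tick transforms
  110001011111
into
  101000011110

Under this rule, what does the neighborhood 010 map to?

At position 5 the neighborhood is 010; the next row has 0 there.

0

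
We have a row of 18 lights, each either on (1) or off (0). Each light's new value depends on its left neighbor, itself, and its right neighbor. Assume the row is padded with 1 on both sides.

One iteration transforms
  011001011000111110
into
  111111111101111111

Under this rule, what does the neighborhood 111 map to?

At position 13 the neighborhood is 111; the next row has 1 there.

1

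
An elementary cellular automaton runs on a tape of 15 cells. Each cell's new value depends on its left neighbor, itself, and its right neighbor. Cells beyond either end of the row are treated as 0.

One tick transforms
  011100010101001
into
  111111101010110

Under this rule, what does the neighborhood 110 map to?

At position 3 the neighborhood is 110; the next row has 1 there.

1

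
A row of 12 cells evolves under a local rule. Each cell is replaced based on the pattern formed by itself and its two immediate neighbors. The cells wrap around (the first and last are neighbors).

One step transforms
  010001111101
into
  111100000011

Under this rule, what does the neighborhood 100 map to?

At position 2 the neighborhood is 100; the next row has 1 there.

1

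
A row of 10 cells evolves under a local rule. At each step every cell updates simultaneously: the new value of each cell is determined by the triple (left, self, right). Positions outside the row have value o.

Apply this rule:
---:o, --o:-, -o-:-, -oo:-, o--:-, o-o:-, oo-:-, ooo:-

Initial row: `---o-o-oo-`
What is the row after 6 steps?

---oooooo-

step 1: -o--------
step 2: ---oooooo-
step 3: -o--------  (repeats step 1; period 2)
step 6: ---oooooo-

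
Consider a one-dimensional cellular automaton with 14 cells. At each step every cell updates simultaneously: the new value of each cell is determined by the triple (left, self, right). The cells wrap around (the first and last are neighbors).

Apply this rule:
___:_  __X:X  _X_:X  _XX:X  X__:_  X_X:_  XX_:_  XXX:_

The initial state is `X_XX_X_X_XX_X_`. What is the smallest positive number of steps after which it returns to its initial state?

14

step 1: X_X__X_X_X__X_
step 2: X_X_XX_X_X_XX_
step 3: X_X_X__X_X_X__
step 4: X_X_X_XX_X_X_X
step 5: __X_X_X__X_X_X
step 6: _XX_X_X_XX_X_X
step 7: _X__X_X_X__X_X
step 8: _X_XX_X_X_XX_X
step 9: _X_X__X_X_X__X
step 10: _X_X_XX_X_X_XX
step 11: _X_X_X__X_X_X_
step 12: XX_X_X_XX_X_X_
step 13: X__X_X_X__X_X_
step 14: X_XX_X_X_XX_X_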